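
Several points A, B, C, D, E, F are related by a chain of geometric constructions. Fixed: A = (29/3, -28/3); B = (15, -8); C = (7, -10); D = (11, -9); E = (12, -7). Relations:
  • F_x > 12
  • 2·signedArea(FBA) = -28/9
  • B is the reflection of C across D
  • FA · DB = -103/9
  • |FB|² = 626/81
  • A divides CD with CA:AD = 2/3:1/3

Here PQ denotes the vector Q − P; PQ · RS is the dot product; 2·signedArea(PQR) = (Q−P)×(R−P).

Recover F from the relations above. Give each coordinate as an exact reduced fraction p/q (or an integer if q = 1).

F = (110/9, -73/9)

1. F_x = 110/9  [2·signedArea(FBA) = -28/9 ∩ FA · DB = -103/9]
2. F_y = -73/9  [2·signedArea(FBA) = -28/9 ∩ FA · DB = -103/9]
   → F = (110/9, -73/9)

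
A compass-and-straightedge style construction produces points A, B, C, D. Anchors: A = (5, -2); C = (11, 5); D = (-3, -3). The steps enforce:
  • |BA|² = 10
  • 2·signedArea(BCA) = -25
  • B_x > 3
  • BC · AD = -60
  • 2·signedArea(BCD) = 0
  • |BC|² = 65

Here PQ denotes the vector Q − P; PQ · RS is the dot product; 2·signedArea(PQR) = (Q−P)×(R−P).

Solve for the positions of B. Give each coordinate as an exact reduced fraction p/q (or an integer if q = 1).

B = (4, 1)

1. B_x = 4  [2·signedArea(BCD) = 0 ∩ 2·signedArea(BCA) = -25]
2. B_y = 1  [2·signedArea(BCD) = 0 ∩ 2·signedArea(BCA) = -25]
   → B = (4, 1)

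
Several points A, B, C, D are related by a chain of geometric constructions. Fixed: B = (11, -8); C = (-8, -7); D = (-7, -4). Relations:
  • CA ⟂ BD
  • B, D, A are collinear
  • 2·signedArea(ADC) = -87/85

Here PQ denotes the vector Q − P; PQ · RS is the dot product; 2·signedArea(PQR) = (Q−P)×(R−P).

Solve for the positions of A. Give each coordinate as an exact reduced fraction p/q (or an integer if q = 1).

1. A_x = -622/85  [B, D, A are collinear ∩ CA ⟂ BD]
2. A_y = -334/85  [B, D, A are collinear ∩ CA ⟂ BD]
   → A = (-622/85, -334/85)

A = (-622/85, -334/85)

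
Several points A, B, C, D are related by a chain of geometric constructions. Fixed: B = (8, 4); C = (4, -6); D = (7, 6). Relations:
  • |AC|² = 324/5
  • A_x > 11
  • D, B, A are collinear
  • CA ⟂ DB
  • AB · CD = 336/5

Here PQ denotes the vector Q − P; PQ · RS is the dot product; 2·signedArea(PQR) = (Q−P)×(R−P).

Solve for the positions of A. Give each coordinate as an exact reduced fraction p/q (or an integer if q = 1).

1. A_x = 56/5  [D, B, A are collinear ∩ CA ⟂ DB]
2. A_y = -12/5  [D, B, A are collinear ∩ CA ⟂ DB]
   → A = (56/5, -12/5)

A = (56/5, -12/5)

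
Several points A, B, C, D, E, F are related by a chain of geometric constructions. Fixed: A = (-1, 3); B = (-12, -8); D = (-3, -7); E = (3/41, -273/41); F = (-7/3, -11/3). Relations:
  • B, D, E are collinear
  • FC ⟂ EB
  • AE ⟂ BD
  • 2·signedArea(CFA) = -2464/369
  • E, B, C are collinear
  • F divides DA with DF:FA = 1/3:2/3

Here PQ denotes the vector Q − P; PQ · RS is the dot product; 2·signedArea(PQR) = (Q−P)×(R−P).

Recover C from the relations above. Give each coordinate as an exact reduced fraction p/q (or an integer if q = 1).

C = (-81/41, -847/123)

1. C_x = -81/41  [E, B, C are collinear ∩ FC ⟂ EB]
2. C_y = -847/123  [E, B, C are collinear ∩ FC ⟂ EB]
   → C = (-81/41, -847/123)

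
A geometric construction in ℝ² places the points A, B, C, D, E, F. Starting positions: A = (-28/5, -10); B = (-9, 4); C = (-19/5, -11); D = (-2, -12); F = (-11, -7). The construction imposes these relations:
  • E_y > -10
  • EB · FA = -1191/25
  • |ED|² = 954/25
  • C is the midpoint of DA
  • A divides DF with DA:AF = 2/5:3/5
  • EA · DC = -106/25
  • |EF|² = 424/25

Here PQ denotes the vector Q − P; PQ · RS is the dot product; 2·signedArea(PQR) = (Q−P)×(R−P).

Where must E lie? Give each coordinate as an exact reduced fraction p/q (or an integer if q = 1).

1. E_x = -37/5  [line -27/5·x + 3·y + -324/25 = 0 ∩ |ED|² = 954/25]
2. E_y = -9  [line -27/5·x + 3·y + -324/25 = 0 ∩ |ED|² = 954/25]
   → E = (-37/5, -9)

E = (-37/5, -9)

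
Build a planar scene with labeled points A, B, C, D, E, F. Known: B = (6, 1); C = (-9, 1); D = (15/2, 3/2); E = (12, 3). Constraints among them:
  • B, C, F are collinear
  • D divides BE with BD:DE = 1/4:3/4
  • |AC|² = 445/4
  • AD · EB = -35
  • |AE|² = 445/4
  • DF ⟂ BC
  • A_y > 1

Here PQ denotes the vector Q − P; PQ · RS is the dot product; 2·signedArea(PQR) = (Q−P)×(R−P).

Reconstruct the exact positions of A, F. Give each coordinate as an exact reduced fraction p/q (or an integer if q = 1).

1. A_x = 3/2  [line 6·x + 2·y + -13 = 0 ∩ |AE|² = 445/4]
2. A_y = 2  [line 6·x + 2·y + -13 = 0 ∩ |AE|² = 445/4]
   → A = (3/2, 2)
3. F_x = 15/2  [B, C, F are collinear ∩ DF ⟂ BC]
4. F_y = 1  [B, C, F are collinear ∩ DF ⟂ BC]
   → F = (15/2, 1)

A = (3/2, 2)
F = (15/2, 1)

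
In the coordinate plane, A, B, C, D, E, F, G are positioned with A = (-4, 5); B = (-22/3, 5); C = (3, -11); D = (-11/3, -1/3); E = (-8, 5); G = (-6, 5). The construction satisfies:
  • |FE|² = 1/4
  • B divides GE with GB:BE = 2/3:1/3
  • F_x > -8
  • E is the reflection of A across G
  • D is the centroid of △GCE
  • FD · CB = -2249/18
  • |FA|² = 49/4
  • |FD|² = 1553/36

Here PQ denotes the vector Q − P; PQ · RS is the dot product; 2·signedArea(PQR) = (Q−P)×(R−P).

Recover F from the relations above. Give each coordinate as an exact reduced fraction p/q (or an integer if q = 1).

F = (-15/2, 5)

1. F_x = -15/2  [line 31/3·x + -16·y + 315/2 = 0 ∩ |FE|² = 1/4]
2. F_y = 5  [line 31/3·x + -16·y + 315/2 = 0 ∩ |FE|² = 1/4]
   → F = (-15/2, 5)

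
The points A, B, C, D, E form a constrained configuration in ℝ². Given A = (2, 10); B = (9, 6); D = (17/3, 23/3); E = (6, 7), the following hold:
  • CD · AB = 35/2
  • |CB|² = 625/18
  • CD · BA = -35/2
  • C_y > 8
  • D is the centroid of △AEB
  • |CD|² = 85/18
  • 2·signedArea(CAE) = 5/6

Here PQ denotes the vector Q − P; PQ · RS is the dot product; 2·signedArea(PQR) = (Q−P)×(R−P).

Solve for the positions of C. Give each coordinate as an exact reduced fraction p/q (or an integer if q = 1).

1. C_x = 23/6  [CD · AB = 35/2 ∩ 2·signedArea(CAE) = 5/6]
2. C_y = 53/6  [CD · AB = 35/2 ∩ 2·signedArea(CAE) = 5/6]
   → C = (23/6, 53/6)

C = (23/6, 53/6)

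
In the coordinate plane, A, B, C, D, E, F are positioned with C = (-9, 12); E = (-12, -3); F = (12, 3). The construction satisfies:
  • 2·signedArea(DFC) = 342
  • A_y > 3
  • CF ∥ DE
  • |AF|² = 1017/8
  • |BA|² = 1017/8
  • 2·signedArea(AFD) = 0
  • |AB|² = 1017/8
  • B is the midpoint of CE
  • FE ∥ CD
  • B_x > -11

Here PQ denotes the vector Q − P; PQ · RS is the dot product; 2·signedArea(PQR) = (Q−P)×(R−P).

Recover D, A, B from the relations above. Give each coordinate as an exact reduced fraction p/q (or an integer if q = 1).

A = (3/4, 15/4)
B = (-21/2, 9/2)
D = (-33, 6)

1. D_x = -33  [CF ∥ DE ∩ FE ∥ CD]
2. D_y = 6  [CF ∥ DE ∩ FE ∥ CD]
   → D = (-33, 6)
3. A_x = 3/4  [line -3·x + -45·y + 171 = 0 ∩ |AF|² = 1017/8]
4. A_y = 15/4  [line -3·x + -45·y + 171 = 0 ∩ |AF|² = 1017/8]
   → A = (3/4, 15/4)
5. B_x = -21/2  [B is the midpoint of CE]
6. B_y = 9/2  [B is the midpoint of CE]
   → B = (-21/2, 9/2)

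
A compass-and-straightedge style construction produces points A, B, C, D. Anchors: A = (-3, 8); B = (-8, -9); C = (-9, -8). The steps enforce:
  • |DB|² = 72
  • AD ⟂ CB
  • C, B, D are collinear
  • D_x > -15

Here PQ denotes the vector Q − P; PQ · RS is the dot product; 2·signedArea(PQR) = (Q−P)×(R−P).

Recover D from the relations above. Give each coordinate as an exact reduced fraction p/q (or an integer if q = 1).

1. D_x = -14  [C, B, D are collinear ∩ AD ⟂ CB]
2. D_y = -3  [C, B, D are collinear ∩ AD ⟂ CB]
   → D = (-14, -3)

D = (-14, -3)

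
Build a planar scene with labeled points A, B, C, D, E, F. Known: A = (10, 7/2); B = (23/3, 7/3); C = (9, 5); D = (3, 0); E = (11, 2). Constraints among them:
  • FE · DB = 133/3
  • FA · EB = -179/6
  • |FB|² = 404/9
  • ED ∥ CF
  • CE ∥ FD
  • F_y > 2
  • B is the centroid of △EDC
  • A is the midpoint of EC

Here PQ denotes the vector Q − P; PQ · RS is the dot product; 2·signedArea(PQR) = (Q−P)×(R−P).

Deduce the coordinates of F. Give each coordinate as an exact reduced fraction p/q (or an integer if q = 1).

F = (1, 3)

1. F_x = 1  [CE ∥ FD ∩ ED ∥ CF]
2. F_y = 3  [CE ∥ FD ∩ ED ∥ CF]
   → F = (1, 3)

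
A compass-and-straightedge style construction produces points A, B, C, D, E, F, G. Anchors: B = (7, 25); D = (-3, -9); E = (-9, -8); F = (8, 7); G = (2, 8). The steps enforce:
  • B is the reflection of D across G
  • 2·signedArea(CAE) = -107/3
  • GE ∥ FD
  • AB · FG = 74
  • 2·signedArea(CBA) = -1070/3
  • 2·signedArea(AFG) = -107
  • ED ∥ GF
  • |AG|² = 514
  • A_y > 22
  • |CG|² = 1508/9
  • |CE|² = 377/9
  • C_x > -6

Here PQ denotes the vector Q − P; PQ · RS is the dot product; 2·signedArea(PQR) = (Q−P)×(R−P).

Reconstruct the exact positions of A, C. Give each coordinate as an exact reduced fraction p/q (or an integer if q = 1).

A = (19, 23)
C = (-16/3, -8/3)

1. A_x = 19  [2·signedArea(AFG) = -107 ∩ AB · FG = 74]
2. A_y = 23  [2·signedArea(AFG) = -107 ∩ AB · FG = 74]
   → A = (19, 23)
3. C_x = -16/3  [2·signedArea(CAE) = -107/3 ∩ 2·signedArea(CBA) = -1070/3]
4. C_y = -8/3  [2·signedArea(CAE) = -107/3 ∩ 2·signedArea(CBA) = -1070/3]
   → C = (-16/3, -8/3)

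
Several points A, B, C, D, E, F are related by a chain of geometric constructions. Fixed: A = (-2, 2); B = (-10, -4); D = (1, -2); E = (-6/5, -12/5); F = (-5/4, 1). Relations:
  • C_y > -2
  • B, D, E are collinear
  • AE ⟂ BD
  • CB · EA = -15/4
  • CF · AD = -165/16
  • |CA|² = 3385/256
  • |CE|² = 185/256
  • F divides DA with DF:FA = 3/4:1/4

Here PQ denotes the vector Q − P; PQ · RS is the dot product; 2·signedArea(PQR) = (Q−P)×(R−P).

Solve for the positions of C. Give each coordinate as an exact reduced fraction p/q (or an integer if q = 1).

C = (-97/80, -31/20)

1. C_x = -97/80  [CB · EA = -15/4 ∩ CF · AD = -165/16]
2. C_y = -31/20  [CB · EA = -15/4 ∩ CF · AD = -165/16]
   → C = (-97/80, -31/20)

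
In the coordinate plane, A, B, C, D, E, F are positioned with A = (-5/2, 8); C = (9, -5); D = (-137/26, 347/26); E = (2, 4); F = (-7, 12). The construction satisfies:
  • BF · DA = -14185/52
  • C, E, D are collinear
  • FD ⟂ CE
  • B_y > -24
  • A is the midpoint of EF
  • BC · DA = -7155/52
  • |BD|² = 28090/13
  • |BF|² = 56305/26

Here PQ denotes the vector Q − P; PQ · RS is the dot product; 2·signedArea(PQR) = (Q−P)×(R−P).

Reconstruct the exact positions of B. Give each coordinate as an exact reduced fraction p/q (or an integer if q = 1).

B = (605/26, -607/26)

1. B_x = 605/26  [line -36/13·x + 139/26·y + 757/4 = 0 ∩ |BD|² = 28090/13]
2. B_y = -607/26  [line -36/13·x + 139/26·y + 757/4 = 0 ∩ |BD|² = 28090/13]
   → B = (605/26, -607/26)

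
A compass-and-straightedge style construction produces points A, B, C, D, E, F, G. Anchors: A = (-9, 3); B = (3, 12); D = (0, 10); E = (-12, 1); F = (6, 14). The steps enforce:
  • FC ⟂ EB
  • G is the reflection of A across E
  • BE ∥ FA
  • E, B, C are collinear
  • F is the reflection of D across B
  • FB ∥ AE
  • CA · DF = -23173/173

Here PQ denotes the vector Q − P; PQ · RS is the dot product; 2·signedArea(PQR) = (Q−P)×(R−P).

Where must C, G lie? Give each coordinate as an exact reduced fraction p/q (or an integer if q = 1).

C = (2043/346, 4889/346)
G = (-15, -1)

1. C_x = 2043/346  [E, B, C are collinear ∩ FC ⟂ EB]
2. C_y = 4889/346  [E, B, C are collinear ∩ FC ⟂ EB]
   → C = (2043/346, 4889/346)
3. G_x = -15  [G is the reflection of A across E]
4. G_y = -1  [G is the reflection of A across E]
   → G = (-15, -1)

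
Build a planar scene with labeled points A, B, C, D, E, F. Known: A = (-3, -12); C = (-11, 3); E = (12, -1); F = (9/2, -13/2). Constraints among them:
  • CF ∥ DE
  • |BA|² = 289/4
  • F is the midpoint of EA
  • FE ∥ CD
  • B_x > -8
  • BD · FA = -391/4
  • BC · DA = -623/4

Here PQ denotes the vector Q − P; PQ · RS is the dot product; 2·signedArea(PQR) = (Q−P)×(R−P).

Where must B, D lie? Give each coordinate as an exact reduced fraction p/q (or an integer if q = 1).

B = (-7, -9/2)
D = (-7/2, 17/2)

1. D_x = -7/2  [CF ∥ DE ∩ FE ∥ CD]
2. D_y = 17/2  [CF ∥ DE ∩ FE ∥ CD]
   → D = (-7/2, 17/2)
3. B_x = -7  [BD · FA = -391/4 ∩ BC · DA = -623/4]
4. B_y = -9/2  [BD · FA = -391/4 ∩ BC · DA = -623/4]
   → B = (-7, -9/2)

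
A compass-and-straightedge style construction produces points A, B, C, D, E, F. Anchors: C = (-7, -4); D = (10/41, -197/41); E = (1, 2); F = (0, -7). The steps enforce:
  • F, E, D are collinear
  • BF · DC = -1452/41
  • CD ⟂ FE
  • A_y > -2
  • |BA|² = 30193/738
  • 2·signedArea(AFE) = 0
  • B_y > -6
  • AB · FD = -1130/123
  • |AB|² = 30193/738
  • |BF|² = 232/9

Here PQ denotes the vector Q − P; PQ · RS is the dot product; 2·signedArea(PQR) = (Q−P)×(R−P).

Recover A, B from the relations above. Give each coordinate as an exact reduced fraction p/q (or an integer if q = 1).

1. B_x = -14/3  [line 297/41·x + -33/41·y + 1221/41 = 0 ∩ |BF|² = 232/9]
2. B_y = -5  [line 297/41·x + -33/41·y + 1221/41 = 0 ∩ |BF|² = 232/9]
   → B = (-14/3, -5)
3. A_x = 51/82  [2·signedArea(AFE) = 0 ∩ AB · FD = -1130/123]
4. A_y = -115/82  [2·signedArea(AFE) = 0 ∩ AB · FD = -1130/123]
   → A = (51/82, -115/82)

A = (51/82, -115/82)
B = (-14/3, -5)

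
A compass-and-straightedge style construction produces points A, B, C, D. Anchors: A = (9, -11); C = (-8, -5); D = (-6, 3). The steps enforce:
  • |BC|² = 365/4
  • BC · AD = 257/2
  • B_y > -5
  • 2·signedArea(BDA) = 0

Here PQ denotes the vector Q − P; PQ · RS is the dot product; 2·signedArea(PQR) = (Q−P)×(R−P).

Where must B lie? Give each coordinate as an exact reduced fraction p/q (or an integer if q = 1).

B = (3/2, -4)

1. B_x = 3/2  [2·signedArea(BDA) = 0 ∩ BC · AD = 257/2]
2. B_y = -4  [2·signedArea(BDA) = 0 ∩ BC · AD = 257/2]
   → B = (3/2, -4)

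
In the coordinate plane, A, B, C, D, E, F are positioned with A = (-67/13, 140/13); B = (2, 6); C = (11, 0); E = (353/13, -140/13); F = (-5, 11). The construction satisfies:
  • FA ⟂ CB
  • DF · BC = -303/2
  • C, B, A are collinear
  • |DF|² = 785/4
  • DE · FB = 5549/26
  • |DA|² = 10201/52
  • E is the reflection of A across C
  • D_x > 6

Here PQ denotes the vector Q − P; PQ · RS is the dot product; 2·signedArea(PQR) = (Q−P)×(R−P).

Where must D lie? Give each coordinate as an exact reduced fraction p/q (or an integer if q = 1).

D = (13/2, 3)

1. D_x = 13/2  [DF · BC = -303/2 ∩ DE · FB = 5549/26]
2. D_y = 3  [DF · BC = -303/2 ∩ DE · FB = 5549/26]
   → D = (13/2, 3)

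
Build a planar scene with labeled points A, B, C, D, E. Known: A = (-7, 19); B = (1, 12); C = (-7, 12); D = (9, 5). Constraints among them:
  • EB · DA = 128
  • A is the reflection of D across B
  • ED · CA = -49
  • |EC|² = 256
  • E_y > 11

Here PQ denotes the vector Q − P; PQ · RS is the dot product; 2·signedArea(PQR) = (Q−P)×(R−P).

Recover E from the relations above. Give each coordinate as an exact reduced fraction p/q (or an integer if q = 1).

E = (9, 12)

1. E_x = 9  [EB · DA = 128 ∩ ED · CA = -49]
2. E_y = 12  [EB · DA = 128 ∩ ED · CA = -49]
   → E = (9, 12)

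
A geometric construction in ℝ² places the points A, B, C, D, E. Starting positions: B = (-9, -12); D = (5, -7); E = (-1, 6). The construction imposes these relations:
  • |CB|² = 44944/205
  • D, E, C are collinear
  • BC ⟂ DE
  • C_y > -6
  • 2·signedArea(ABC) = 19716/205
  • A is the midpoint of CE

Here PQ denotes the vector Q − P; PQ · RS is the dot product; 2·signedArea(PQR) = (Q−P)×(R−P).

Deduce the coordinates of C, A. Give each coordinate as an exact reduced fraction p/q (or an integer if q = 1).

1. C_x = 911/205  [D, E, C are collinear ∩ BC ⟂ DE]
2. C_y = -1188/205  [D, E, C are collinear ∩ BC ⟂ DE]
   → C = (911/205, -1188/205)
3. A_x = 353/205  [A is the midpoint of CE]
4. A_y = 21/205  [A is the midpoint of CE]
   → A = (353/205, 21/205)

A = (353/205, 21/205)
C = (911/205, -1188/205)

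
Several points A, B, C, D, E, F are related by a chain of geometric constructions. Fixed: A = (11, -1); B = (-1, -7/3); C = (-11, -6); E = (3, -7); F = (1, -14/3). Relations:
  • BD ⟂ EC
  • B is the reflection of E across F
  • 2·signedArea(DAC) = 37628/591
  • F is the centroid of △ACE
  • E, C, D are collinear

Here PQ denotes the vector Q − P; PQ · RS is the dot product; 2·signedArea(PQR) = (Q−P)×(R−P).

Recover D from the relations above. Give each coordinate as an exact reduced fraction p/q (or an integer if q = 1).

D = (-775/591, -3955/591)

1. D_x = -775/591  [E, C, D are collinear ∩ BD ⟂ EC]
2. D_y = -3955/591  [E, C, D are collinear ∩ BD ⟂ EC]
   → D = (-775/591, -3955/591)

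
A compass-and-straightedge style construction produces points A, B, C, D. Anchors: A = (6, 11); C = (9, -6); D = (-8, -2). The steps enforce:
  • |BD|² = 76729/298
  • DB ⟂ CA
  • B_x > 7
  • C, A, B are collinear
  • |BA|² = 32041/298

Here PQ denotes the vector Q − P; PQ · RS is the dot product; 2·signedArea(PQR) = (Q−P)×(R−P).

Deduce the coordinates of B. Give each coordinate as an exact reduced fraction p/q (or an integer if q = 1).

1. B_x = 2325/298  [C, A, B are collinear ∩ DB ⟂ CA]
2. B_y = 235/298  [C, A, B are collinear ∩ DB ⟂ CA]
   → B = (2325/298, 235/298)

B = (2325/298, 235/298)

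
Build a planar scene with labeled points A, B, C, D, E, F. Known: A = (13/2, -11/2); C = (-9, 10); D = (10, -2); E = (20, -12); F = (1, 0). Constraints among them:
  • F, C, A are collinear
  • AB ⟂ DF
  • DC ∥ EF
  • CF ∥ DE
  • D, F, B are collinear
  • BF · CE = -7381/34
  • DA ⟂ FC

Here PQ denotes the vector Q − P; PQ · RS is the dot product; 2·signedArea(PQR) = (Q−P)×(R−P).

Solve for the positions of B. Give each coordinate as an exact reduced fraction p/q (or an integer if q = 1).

B = (1259/170, -121/85)

1. B_x = 1259/170  [D, F, B are collinear ∩ AB ⟂ DF]
2. B_y = -121/85  [D, F, B are collinear ∩ AB ⟂ DF]
   → B = (1259/170, -121/85)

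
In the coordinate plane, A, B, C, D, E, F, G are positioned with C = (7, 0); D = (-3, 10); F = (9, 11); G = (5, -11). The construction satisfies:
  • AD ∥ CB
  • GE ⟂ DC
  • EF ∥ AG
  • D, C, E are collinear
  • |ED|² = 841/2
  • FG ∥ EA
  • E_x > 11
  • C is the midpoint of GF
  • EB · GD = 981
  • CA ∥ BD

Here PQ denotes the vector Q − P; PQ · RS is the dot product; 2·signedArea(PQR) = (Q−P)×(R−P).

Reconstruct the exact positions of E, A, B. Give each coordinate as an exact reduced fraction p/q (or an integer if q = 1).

1. E_x = 23/2  [D, C, E are collinear ∩ GE ⟂ DC]
2. E_y = -9/2  [D, C, E are collinear ∩ GE ⟂ DC]
   → E = (23/2, -9/2)
3. A_x = 15/2  [EF ∥ AG ∩ FG ∥ EA]
4. A_y = -53/2  [EF ∥ AG ∩ FG ∥ EA]
   → A = (15/2, -53/2)
5. B_x = -7/2  [CA ∥ BD ∩ AD ∥ CB]
6. B_y = 73/2  [CA ∥ BD ∩ AD ∥ CB]
   → B = (-7/2, 73/2)

A = (15/2, -53/2)
B = (-7/2, 73/2)
E = (23/2, -9/2)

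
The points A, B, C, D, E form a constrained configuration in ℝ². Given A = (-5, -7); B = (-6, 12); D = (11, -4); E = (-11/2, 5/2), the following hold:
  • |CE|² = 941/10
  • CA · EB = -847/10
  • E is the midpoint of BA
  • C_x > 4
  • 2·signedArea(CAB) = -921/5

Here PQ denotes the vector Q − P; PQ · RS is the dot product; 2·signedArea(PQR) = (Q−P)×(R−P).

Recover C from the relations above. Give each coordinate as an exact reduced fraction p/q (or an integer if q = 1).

1. C_x = 21/5  [2·signedArea(CAB) = -921/5 ∩ CA · EB = -847/10]
2. C_y = 12/5  [2·signedArea(CAB) = -921/5 ∩ CA · EB = -847/10]
   → C = (21/5, 12/5)

C = (21/5, 12/5)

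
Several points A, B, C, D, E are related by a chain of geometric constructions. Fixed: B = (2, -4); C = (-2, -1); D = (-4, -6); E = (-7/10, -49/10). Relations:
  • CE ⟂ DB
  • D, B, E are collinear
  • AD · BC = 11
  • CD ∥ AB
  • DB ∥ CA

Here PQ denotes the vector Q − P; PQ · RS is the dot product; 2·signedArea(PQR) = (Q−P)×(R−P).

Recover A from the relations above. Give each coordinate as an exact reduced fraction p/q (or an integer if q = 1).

1. A_x = 4  [CD ∥ AB ∩ DB ∥ CA]
2. A_y = 1  [CD ∥ AB ∩ DB ∥ CA]
   → A = (4, 1)

A = (4, 1)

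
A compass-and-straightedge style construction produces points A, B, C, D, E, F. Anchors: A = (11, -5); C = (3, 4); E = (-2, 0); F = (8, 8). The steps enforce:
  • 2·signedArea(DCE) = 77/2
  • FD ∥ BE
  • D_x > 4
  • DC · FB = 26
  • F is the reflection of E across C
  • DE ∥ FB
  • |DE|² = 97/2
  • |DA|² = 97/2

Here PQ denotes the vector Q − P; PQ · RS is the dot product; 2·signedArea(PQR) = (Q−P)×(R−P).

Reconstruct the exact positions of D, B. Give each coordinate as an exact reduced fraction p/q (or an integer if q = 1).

1. D_x = 9/2  [line 4·x + -5·y + -61/2 = 0 ∩ |DE|² = 97/2]
2. D_y = -5/2  [line 4·x + -5·y + -61/2 = 0 ∩ |DE|² = 97/2]
   → D = (9/2, -5/2)
3. B_x = 3/2  [FD ∥ BE ∩ DE ∥ FB]
4. B_y = 21/2  [FD ∥ BE ∩ DE ∥ FB]
   → B = (3/2, 21/2)

B = (3/2, 21/2)
D = (9/2, -5/2)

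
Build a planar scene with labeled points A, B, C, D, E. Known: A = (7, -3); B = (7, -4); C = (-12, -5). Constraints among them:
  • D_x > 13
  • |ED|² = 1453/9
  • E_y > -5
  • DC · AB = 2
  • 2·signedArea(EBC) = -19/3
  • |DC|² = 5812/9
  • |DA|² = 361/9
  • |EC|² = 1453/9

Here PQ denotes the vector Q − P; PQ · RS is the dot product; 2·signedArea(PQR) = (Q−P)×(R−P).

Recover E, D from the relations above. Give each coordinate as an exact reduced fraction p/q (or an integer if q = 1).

D = (40/3, -3)
E = (2/3, -4)

1. E_x = 2/3  [line 1·x + -19·y + -230/3 = 0 ∩ |EC|² = 1453/9]
2. E_y = -4  [line 1·x + -19·y + -230/3 = 0 ∩ |EC|² = 1453/9]
   → E = (2/3, -4)
3. D_y = -3  [DC · AB = 2]
4. D_x = 40/3  [|DC|² = 5812/9]
   → D = (40/3, -3)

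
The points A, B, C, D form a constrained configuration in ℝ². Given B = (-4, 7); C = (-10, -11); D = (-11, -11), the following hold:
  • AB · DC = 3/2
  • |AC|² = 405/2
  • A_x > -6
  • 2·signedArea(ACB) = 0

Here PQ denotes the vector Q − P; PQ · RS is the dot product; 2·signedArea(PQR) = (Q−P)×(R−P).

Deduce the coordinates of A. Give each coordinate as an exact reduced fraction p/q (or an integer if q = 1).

1. A_x = -11/2  [2·signedArea(ACB) = 0 ∩ AB · DC = 3/2]
2. A_y = 5/2  [2·signedArea(ACB) = 0 ∩ AB · DC = 3/2]
   → A = (-11/2, 5/2)

A = (-11/2, 5/2)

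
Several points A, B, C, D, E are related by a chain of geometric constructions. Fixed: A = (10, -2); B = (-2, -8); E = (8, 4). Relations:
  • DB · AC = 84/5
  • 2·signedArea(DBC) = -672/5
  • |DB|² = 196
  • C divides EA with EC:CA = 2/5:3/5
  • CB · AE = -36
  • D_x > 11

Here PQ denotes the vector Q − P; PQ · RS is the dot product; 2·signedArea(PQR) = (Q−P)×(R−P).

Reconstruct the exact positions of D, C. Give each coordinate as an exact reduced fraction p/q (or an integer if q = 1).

1. C_x = 44/5  [C divides EA with EC:CA = 2/5:3/5]
2. C_y = 8/5  [C divides EA with EC:CA = 2/5:3/5]
   → C = (44/5, 8/5)
3. D_x = 12  [2·signedArea(DBC) = -672/5 ∩ DB · AC = 84/5]
4. D_y = -8  [2·signedArea(DBC) = -672/5 ∩ DB · AC = 84/5]
   → D = (12, -8)

C = (44/5, 8/5)
D = (12, -8)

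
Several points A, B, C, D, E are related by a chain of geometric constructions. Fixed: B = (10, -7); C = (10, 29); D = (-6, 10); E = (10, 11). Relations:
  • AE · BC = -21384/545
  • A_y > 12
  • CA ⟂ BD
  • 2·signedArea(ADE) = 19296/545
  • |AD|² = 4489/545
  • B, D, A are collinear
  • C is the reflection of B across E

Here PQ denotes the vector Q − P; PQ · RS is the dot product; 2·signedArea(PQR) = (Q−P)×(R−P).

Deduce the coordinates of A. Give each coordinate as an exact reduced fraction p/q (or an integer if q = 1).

A = (-4342/545, 6589/545)

1. A_x = -4342/545  [B, D, A are collinear ∩ CA ⟂ BD]
2. A_y = 6589/545  [B, D, A are collinear ∩ CA ⟂ BD]
   → A = (-4342/545, 6589/545)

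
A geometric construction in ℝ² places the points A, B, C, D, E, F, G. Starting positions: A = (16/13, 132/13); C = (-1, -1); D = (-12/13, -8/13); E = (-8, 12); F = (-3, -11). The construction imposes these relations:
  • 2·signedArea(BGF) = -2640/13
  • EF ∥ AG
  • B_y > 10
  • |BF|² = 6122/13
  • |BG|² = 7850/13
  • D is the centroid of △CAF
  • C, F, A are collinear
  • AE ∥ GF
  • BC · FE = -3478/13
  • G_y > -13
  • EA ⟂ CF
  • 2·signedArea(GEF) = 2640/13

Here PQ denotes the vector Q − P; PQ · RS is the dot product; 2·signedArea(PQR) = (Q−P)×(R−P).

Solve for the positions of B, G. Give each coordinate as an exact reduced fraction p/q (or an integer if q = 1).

B = (-14/13, 138/13)
G = (81/13, -167/13)

1. B_x = -14/13  [line 5·x + -23·y + 3244/13 = 0 ∩ |BF|² = 6122/13]
2. B_y = 138/13  [line 5·x + -23·y + 3244/13 = 0 ∩ |BF|² = 6122/13]
   → B = (-14/13, 138/13)
3. G_x = 81/13  [AE ∥ GF ∩ EF ∥ AG]
4. G_y = -167/13  [AE ∥ GF ∩ EF ∥ AG]
   → G = (81/13, -167/13)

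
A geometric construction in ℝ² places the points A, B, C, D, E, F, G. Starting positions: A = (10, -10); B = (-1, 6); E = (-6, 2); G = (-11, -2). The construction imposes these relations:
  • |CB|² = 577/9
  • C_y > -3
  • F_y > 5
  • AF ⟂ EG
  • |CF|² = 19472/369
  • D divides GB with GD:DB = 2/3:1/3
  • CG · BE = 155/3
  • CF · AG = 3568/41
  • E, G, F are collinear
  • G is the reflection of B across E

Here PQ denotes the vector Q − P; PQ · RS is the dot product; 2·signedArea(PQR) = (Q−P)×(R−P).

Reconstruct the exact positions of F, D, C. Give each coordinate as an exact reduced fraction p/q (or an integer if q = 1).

C = (-2/3, -2)
D = (-13/3, 10/3)
F = (-86/41, 210/41)

1. F_x = -86/41  [E, G, F are collinear ∩ AF ⟂ EG]
2. F_y = 210/41  [E, G, F are collinear ∩ AF ⟂ EG]
   → F = (-86/41, 210/41)
3. D_x = -13/3  [D divides GB with GD:DB = 2/3:1/3]
4. D_y = 10/3  [D divides GB with GD:DB = 2/3:1/3]
   → D = (-13/3, 10/3)
5. C_x = -2/3  [CG · BE = 155/3 ∩ CF · AG = 3568/41]
6. C_y = -2  [CG · BE = 155/3 ∩ CF · AG = 3568/41]
   → C = (-2/3, -2)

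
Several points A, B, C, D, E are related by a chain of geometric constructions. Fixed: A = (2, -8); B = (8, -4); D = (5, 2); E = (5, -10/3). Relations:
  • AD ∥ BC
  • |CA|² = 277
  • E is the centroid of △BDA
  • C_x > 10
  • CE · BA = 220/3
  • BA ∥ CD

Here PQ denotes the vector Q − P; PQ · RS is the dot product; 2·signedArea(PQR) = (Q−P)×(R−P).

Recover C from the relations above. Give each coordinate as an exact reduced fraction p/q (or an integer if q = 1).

C = (11, 6)

1. C_x = 11  [BA ∥ CD ∩ AD ∥ BC]
2. C_y = 6  [BA ∥ CD ∩ AD ∥ BC]
   → C = (11, 6)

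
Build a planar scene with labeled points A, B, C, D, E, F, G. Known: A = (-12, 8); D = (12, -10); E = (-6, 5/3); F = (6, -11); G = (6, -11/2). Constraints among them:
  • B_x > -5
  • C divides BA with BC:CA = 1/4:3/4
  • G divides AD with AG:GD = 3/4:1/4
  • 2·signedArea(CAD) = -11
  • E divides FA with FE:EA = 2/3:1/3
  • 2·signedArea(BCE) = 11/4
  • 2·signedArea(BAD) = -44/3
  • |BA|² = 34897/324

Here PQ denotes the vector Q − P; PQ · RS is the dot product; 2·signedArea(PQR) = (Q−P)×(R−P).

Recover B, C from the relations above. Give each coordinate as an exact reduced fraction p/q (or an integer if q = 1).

B = (-4, 25/18)
C = (-6, 73/24)

1. B_x = -4  [line 18·x + 24·y + 116/3 = 0 ∩ |BA|² = 34897/324]
2. B_y = 25/18  [line 18·x + 24·y + 116/3 = 0 ∩ |BA|² = 34897/324]
   → B = (-4, 25/18)
3. C_x = -6  [C divides BA with BC:CA = 1/4:3/4]
4. C_y = 73/24  [C divides BA with BC:CA = 1/4:3/4]
   → C = (-6, 73/24)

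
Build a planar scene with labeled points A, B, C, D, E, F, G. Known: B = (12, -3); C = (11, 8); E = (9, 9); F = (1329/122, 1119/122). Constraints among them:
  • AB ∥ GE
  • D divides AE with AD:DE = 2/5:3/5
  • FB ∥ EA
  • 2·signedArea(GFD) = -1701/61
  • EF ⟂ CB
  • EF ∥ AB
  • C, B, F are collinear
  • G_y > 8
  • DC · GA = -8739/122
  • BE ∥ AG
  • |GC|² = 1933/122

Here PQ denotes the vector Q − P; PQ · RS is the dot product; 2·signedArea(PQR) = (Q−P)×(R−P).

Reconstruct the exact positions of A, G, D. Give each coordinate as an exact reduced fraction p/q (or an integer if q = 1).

1. A_x = 1233/122  [EF ∥ AB ∩ FB ∥ EA]
2. A_y = -387/122  [EF ∥ AB ∩ FB ∥ EA]
   → A = (1233/122, -387/122)
3. G_x = 867/122  [AB ∥ GE ∩ BE ∥ AG]
4. G_y = 1077/122  [AB ∥ GE ∩ BE ∥ AG]
   → G = (867/122, 1077/122)
5. D_x = 1179/122  [D divides AE with AD:DE = 2/5:3/5]
6. D_y = 207/122  [D divides AE with AD:DE = 2/5:3/5]
   → D = (1179/122, 207/122)

A = (1233/122, -387/122)
D = (1179/122, 207/122)
G = (867/122, 1077/122)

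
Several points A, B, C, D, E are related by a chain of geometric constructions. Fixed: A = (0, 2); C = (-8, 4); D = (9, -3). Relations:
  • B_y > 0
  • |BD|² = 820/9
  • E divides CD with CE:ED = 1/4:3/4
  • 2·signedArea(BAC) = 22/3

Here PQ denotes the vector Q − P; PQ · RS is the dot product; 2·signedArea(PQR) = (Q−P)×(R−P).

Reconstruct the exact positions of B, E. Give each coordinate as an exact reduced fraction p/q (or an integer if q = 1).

1. B_x = 1/3  [line -2·x + -8·y + 26/3 = 0 ∩ |BD|² = 820/9]
2. B_y = 1  [line -2·x + -8·y + 26/3 = 0 ∩ |BD|² = 820/9]
   → B = (1/3, 1)
3. E_x = -15/4  [E divides CD with CE:ED = 1/4:3/4]
4. E_y = 9/4  [E divides CD with CE:ED = 1/4:3/4]
   → E = (-15/4, 9/4)

B = (1/3, 1)
E = (-15/4, 9/4)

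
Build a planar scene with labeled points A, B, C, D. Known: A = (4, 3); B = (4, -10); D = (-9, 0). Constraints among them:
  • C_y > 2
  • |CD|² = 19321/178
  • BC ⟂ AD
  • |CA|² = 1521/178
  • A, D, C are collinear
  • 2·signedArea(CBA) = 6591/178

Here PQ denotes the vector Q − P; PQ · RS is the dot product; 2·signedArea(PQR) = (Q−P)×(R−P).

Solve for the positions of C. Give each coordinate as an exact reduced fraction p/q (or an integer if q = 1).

1. C_x = 205/178  [A, D, C are collinear ∩ BC ⟂ AD]
2. C_y = 417/178  [A, D, C are collinear ∩ BC ⟂ AD]
   → C = (205/178, 417/178)

C = (205/178, 417/178)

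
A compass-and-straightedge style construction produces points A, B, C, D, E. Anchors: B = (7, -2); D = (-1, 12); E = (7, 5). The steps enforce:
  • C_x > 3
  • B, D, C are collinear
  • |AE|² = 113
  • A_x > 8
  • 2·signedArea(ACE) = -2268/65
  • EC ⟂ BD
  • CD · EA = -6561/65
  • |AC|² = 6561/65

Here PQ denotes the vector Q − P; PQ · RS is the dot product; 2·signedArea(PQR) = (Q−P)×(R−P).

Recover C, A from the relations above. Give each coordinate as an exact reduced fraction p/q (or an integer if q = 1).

1. C_x = 259/65  [B, D, C are collinear ∩ EC ⟂ BD]
2. C_y = 213/65  [B, D, C are collinear ∩ EC ⟂ BD]
   → C = (259/65, 213/65)
3. A_x = 583/65  [line -112/65·x + 196/65·y + 2072/65 = 0 ∩ |AC|² = 6561/65]
4. A_y = -354/65  [line -112/65·x + 196/65·y + 2072/65 = 0 ∩ |AC|² = 6561/65]
   → A = (583/65, -354/65)

A = (583/65, -354/65)
C = (259/65, 213/65)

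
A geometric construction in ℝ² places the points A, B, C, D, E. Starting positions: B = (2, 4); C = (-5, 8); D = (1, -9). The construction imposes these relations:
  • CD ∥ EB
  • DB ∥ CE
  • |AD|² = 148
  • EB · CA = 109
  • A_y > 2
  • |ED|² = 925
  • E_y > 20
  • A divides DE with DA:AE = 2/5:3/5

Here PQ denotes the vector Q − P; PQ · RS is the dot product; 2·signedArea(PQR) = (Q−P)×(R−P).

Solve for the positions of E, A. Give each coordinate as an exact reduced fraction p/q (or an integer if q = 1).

A = (-1, 3)
E = (-4, 21)

1. E_x = -4  [CD ∥ EB ∩ DB ∥ CE]
2. E_y = 21  [CD ∥ EB ∩ DB ∥ CE]
   → E = (-4, 21)
3. A_x = -1  [A divides DE with DA:AE = 2/5:3/5]
4. A_y = 3  [A divides DE with DA:AE = 2/5:3/5]
   → A = (-1, 3)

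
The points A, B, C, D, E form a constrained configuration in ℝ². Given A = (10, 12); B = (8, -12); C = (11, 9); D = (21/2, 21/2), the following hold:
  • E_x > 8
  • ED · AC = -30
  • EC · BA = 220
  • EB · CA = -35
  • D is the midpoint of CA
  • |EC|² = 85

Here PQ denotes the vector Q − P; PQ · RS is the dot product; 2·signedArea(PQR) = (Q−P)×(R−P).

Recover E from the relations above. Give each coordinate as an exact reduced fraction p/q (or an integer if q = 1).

1. E_x = 9  [EC · BA = 220 ∩ EB · CA = -35]
2. E_y = 0  [EC · BA = 220 ∩ EB · CA = -35]
   → E = (9, 0)

E = (9, 0)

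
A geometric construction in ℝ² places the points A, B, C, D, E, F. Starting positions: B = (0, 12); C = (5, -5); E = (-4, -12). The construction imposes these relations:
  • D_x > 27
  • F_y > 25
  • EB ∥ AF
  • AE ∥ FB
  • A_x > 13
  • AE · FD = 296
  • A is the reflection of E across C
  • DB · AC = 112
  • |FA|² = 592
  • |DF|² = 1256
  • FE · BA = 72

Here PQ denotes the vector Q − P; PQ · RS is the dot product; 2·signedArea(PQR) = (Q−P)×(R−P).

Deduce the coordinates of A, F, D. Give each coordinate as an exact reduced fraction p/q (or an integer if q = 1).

1. A_x = 14  [A is the reflection of E across C]
2. A_y = 2  [A is the reflection of E across C]
   → A = (14, 2)
3. F_x = 18  [AE ∥ FB ∩ EB ∥ AF]
4. F_y = 26  [AE ∥ FB ∩ EB ∥ AF]
   → F = (18, 26)
5. D_x = 28  [line 9·x + 7·y + -196 = 0 ∩ |DF|² = 1256]
6. D_y = -8  [line 9·x + 7·y + -196 = 0 ∩ |DF|² = 1256]
   → D = (28, -8)

A = (14, 2)
D = (28, -8)
F = (18, 26)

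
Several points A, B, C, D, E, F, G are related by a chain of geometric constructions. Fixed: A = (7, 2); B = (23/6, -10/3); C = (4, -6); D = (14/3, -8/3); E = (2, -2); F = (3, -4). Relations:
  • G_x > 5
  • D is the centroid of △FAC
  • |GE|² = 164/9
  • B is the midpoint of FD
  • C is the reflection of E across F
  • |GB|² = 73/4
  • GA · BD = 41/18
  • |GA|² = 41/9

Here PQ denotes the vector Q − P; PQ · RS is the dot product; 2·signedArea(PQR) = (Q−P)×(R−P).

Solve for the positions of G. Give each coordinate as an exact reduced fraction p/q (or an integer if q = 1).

G = (16/3, 2/3)

1. G_x = 16/3  [line -5/6·x + -2/3·y + 44/9 = 0 ∩ |GE|² = 164/9]
2. G_y = 2/3  [line -5/6·x + -2/3·y + 44/9 = 0 ∩ |GE|² = 164/9]
   → G = (16/3, 2/3)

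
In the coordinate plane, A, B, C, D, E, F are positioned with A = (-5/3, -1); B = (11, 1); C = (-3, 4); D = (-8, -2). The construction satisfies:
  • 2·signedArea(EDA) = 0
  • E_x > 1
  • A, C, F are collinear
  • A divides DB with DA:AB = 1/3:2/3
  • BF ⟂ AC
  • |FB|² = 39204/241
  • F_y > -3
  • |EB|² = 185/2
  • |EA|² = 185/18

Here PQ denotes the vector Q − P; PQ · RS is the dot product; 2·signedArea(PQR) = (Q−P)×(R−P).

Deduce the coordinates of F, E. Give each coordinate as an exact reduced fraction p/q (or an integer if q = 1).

1. F_x = -319/241  [A, C, F are collinear ∩ BF ⟂ AC]
2. F_y = -551/241  [A, C, F are collinear ∩ BF ⟂ AC]
   → F = (-319/241, -551/241)
3. E_x = 3/2  [line -1·x + 19/3·y + 14/3 = 0 ∩ |EA|² = 185/18]
4. E_y = -1/2  [line -1·x + 19/3·y + 14/3 = 0 ∩ |EA|² = 185/18]
   → E = (3/2, -1/2)

E = (3/2, -1/2)
F = (-319/241, -551/241)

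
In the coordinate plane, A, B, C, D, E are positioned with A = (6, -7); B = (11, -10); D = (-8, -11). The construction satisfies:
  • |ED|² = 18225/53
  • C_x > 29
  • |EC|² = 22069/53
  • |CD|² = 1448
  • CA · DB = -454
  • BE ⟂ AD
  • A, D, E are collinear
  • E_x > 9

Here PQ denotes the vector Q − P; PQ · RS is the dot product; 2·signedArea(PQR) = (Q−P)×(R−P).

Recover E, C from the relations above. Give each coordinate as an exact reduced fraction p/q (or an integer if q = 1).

C = (30, -9)
E = (521/53, -313/53)

1. E_x = 521/53  [A, D, E are collinear ∩ BE ⟂ AD]
2. E_y = -313/53  [A, D, E are collinear ∩ BE ⟂ AD]
   → E = (521/53, -313/53)
3. C_x = 30  [line -19·x + -1·y + 561 = 0 ∩ |CD|² = 1448]
4. C_y = -9  [line -19·x + -1·y + 561 = 0 ∩ |CD|² = 1448]
   → C = (30, -9)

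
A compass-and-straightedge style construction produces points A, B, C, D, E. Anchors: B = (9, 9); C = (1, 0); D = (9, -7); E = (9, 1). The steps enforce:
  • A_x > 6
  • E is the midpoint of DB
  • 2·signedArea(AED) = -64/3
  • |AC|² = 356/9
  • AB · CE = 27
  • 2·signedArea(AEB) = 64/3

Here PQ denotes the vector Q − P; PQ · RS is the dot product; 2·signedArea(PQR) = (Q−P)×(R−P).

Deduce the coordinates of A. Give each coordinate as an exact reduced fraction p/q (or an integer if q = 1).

A = (19/3, 10/3)

1. A_x = 19/3  [2·signedArea(AED) = -64/3 ∩ AB · CE = 27]
2. A_y = 10/3  [2·signedArea(AED) = -64/3 ∩ AB · CE = 27]
   → A = (19/3, 10/3)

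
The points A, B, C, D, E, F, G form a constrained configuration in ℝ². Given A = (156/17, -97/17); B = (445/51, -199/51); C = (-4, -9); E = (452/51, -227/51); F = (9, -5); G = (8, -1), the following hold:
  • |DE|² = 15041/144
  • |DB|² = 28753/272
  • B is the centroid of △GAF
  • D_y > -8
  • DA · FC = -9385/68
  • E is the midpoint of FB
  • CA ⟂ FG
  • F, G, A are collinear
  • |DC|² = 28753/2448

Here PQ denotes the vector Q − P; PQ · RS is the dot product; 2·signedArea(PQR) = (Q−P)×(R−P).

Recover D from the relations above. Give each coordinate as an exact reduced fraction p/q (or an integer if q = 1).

D = (-167/204, -394/51)

1. D_x = -167/204  [line 13·x + 4·y + 2825/68 = 0 ∩ |DC|² = 28753/2448]
2. D_y = -394/51  [line 13·x + 4·y + 2825/68 = 0 ∩ |DC|² = 28753/2448]
   → D = (-167/204, -394/51)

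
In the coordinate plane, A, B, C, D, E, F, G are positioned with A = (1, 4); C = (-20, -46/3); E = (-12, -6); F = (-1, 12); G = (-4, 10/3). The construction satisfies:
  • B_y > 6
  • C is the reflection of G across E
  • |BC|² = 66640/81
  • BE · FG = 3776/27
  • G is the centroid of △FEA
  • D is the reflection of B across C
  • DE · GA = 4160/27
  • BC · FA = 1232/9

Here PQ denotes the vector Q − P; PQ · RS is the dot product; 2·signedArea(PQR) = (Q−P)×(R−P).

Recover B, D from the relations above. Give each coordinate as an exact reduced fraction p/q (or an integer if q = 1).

B = (-4/3, 58/9)
D = (-116/3, -334/9)

1. B_x = -4/3  [BE · FG = 3776/27 ∩ BC · FA = 1232/9]
2. B_y = 58/9  [BE · FG = 3776/27 ∩ BC · FA = 1232/9]
   → B = (-4/3, 58/9)
3. D_x = -116/3  [D is the reflection of B across C]
4. D_y = -334/9  [D is the reflection of B across C]
   → D = (-116/3, -334/9)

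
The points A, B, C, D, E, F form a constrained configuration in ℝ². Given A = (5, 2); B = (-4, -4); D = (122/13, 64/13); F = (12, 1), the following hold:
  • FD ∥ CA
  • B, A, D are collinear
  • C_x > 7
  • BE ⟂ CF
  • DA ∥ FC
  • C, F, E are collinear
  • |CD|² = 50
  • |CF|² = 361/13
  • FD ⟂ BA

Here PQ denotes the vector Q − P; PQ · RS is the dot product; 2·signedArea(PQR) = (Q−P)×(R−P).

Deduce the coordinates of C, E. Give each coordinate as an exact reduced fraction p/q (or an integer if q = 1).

1. C_x = 99/13  [FD ∥ CA ∩ DA ∥ FC]
2. C_y = -25/13  [FD ∥ CA ∩ DA ∥ FC]
   → C = (99/13, -25/13)
3. E_x = -18/13  [C, F, E are collinear ∩ BE ⟂ CF]
4. E_y = -103/13  [C, F, E are collinear ∩ BE ⟂ CF]
   → E = (-18/13, -103/13)

C = (99/13, -25/13)
E = (-18/13, -103/13)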